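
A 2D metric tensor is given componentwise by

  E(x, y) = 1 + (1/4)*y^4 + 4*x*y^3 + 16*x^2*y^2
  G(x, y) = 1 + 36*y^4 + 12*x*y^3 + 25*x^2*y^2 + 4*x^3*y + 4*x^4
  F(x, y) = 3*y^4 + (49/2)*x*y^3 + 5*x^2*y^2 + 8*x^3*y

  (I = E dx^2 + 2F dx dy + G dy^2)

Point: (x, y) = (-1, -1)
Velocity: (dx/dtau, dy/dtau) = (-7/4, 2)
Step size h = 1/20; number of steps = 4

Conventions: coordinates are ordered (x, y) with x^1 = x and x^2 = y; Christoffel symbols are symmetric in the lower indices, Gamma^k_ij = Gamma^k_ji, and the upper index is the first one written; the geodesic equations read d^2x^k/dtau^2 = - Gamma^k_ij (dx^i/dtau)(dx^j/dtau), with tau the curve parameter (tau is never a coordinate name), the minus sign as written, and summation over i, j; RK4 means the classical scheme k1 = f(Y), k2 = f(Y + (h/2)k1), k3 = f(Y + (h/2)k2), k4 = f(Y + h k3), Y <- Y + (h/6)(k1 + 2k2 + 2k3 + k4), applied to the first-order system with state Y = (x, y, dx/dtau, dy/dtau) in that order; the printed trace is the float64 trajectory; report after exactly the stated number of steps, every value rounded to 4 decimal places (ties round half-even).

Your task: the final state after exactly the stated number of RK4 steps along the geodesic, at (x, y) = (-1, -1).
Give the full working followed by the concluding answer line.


f(Y) = (dx/dtau, dy/dtau, -Gamma^x_ij Y'^i Y'^j, -Gamma^y_ij Y'^i Y'^j) with the Gammas evaluated at the stage position; h = 0.050000; intermediate values shown to 6 dp
step 0: x = -1.0000, y = -1.0000, dx/dtau = -1.7500, dy/dtau = 2.0000
step 1:
  k1: at (x, y) = (-1.000000, -1.000000), (dx/dtau, dy/dtau) = (-1.750000, 2.000000); Gamma_xxx = -0.176039, Gamma_xxy = -0.220049, Gamma_xyy = -0.572127, Gamma_yxx = -0.352078, Gamma_yxy = -0.440098, Gamma_yyy = -1.144254; k1 = (-1.750000, 2.000000, 1.287286, 2.574572)
  k2: at (x, y) = (-1.043750, -0.950000), (dx/dtau, dy/dtau) = (-1.717818, 2.064364); Gamma_xxx = -0.178157, Gamma_xxy = -0.240277, Gamma_xyy = -0.583405, Gamma_yxx = -0.346247, Gamma_yxy = -0.466977, Gamma_yyy = -1.133844; k2 = (-1.717818, 2.064364, 1.307817, 2.541736)
  k3: at (x, y) = (-1.042945, -0.948391), (dx/dtau, dy/dtau) = (-1.717305, 2.063543); Gamma_xxx = -0.178372, Gamma_xxy = -0.240749, Gamma_xyy = -0.584155, Gamma_yxx = -0.346577, Gamma_yxy = -0.467775, Gamma_yyy = -1.135014; k3 = (-1.717305, 2.063543, 1.307200, 2.539893)
  k4: at (x, y) = (-1.085865, -0.896823), (dx/dtau, dy/dtau) = (-1.684640, 2.126995); Gamma_xxx = -0.179222, Gamma_xxy = -0.261806, Gamma_xyy = -0.591916, Gamma_yxx = -0.340213, Gamma_yxy = -0.496981, Gamma_yyy = -1.123622; k4 = (-1.684640, 2.126995, 1.310309, 2.487333)
  Y <- Y + (h/6)(k1 + 2k2 + 2k3 + k4): x = -1.0859, y = -0.8968, dx/dtau = -1.6848, dy/dtau = 2.1269
step 2:
  k1: at (x, y) = (-1.085874, -0.896810), (dx/dtau, dy/dtau) = (-1.684770, 2.126876); Gamma_xxx = -0.179222, Gamma_xxy = -0.261811, Gamma_xyy = -0.591918, Gamma_yxx = -0.340212, Gamma_yxy = -0.496988, Gamma_yyy = -1.123621; k1 = (-1.684770, 2.126876, 1.310021, 2.486775)
  k2: at (x, y) = (-1.127993, -0.843638), (dx/dtau, dy/dtau) = (-1.652019, 2.189046); Gamma_xxx = -0.178596, Gamma_xxy = -0.283443, Gamma_xyy = -0.595487, Gamma_yxx = -0.333252, Gamma_yxy = -0.528890, Gamma_yyy = -1.111149; k2 = (-1.652019, 2.189046, 1.290893, 2.408741)
  k3: at (x, y) = (-1.127175, -0.842084), (dx/dtau, dy/dtau) = (-1.652497, 2.187095); Gamma_xxx = -0.178773, Gamma_xxy = -0.283990, Gamma_xyy = -0.596142, Gamma_yxx = -0.333530, Gamma_yxy = -0.529830, Gamma_yyy = -1.112202; k3 = (-1.652497, 2.187095, 1.286985, 2.401082)
  k4: at (x, y) = (-1.168499, -0.787455), (dx/dtau, dy/dtau) = (-1.620421, 2.246930); Gamma_xxx = -0.176385, Gamma_xxy = -0.305832, Gamma_xyy = -0.594588, Gamma_yxx = -0.325817, Gamma_yxy = -0.564932, Gamma_yyy = -1.098321; k4 = (-1.620421, 2.246930, 1.237986, 2.286804)
  Y <- Y + (h/6)(k1 + 2k2 + 2k3 + k4): x = -1.1685, y = -0.7874, dx/dtau = -1.6206, dy/dtau = 2.2468
step 3:
  k1: at (x, y) = (-1.168493, -0.787426), (dx/dtau, dy/dtau) = (-1.620572, 2.246820); Gamma_xxx = -0.176386, Gamma_xxy = -0.305843, Gamma_xyy = -0.594595, Gamma_yxx = -0.325820, Gamma_yxy = -0.564952, Gamma_yyy = -1.098333; k1 = (-1.620572, 2.246820, 1.237640, 2.286161)
  k2: at (x, y) = (-1.209007, -0.731255), (dx/dtau, dy/dtau) = (-1.589631, 2.303974); Gamma_xxx = -0.171987, Gamma_xxy = -0.327347, Gamma_xyy = -0.587047, Gamma_yxx = -0.317225, Gamma_yxy = -0.603783, Gamma_yyy = -1.082793; k2 = (-1.589631, 2.303974, 1.153020, 2.126716)
  k3: at (x, y) = (-1.208233, -0.729826), (dx/dtau, dy/dtau) = (-1.591746, 2.299988); Gamma_xxx = -0.172088, Gamma_xxy = -0.327915, Gamma_xyy = -0.587487, Gamma_yxx = -0.317424, Gamma_yxy = -0.604854, Gamma_yyy = -1.083647; k3 = (-1.591746, 2.299988, 1.142794, 2.107936)
  k4: at (x, y) = (-1.248080, -0.672426), (dx/dtau, dy/dtau) = (-1.563432, 2.352217); Gamma_xxx = -0.165320, Gamma_xxy = -0.348178, Gamma_xyy = -0.572672, Gamma_yxx = -0.307640, Gamma_yxy = -0.647915, Gamma_yyy = -1.065671; k4 = (-1.563432, 2.352217, 1.011777, 1.882788)
  Y <- Y + (h/6)(k1 + 2k2 + 2k3 + k4): x = -1.2480, y = -0.6724, dx/dtau = -1.5636, dy/dtau = 2.3521
step 4:
  k1: at (x, y) = (-1.248049, -0.672368), (dx/dtau, dy/dtau) = (-1.563563, 2.352139); Gamma_xxx = -0.165322, Gamma_xxy = -0.348202, Gamma_xyy = -0.572685, Gamma_yxx = -0.307646, Gamma_yxy = -0.647964, Gamma_yyy = -1.065702; k1 = (-1.563563, 2.352139, 1.011404, 1.882108)
  k2: at (x, y) = (-1.287138, -0.613564), (dx/dtau, dy/dtau) = (-1.538278, 2.399191); Gamma_xxx = -0.155945, Gamma_xxy = -0.366127, Gamma_xyy = -0.549619, Gamma_yxx = -0.296401, Gamma_yxy = -0.695891, Gamma_yyy = -1.044651; k2 = (-1.538278, 2.399191, 0.830208, 1.577961)
  k3: at (x, y) = (-1.286506, -0.612388), (dx/dtau, dy/dtau) = (-1.542808, 2.391588); Gamma_xxx = -0.155943, Gamma_xxy = -0.366591, Gamma_xyy = -0.549730, Gamma_yxx = -0.296492, Gamma_yxy = -0.696993, Gamma_yyy = -1.045193; k3 = (-1.542808, 2.391588, 0.810205, 1.540431)
  k4: at (x, y) = (-1.325189, -0.552788), (dx/dtau, dy/dtau) = (-1.523053, 2.429160); Gamma_xxx = -0.143666, Gamma_xxy = -0.380325, Gamma_xyy = -0.517101, Gamma_yxx = -0.283245, Gamma_yxy = -0.749829, Gamma_yyy = -1.019489; k4 = (-1.523053, 2.429160, 0.570373, 1.124519)
  Y <- Y + (h/6)(k1 + 2k2 + 2k3 + k4): x = -1.3251, y = -0.5527, dx/dtau = -1.5230, dy/dtau = 2.4292

Answer: x = -1.3251, y = -0.5527, dx/dtau = -1.5230, dy/dtau = 2.4292


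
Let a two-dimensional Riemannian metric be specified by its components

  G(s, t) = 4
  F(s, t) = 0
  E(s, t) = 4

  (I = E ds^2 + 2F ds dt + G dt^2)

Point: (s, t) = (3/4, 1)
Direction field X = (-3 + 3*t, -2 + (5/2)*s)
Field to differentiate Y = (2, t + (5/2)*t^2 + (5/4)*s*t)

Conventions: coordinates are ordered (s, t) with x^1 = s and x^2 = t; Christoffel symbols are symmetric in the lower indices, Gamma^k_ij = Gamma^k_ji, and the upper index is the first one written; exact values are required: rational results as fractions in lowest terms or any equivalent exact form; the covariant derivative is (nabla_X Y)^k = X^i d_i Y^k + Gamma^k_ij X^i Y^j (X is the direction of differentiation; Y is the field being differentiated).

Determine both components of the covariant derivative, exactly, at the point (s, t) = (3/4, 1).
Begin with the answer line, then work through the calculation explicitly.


Answer: (nabla_X Y)^s = 0, (nabla_X Y)^t = -111/128

E = 4, F = 0, G = 4 at the point
E_s = 0, E_t = 0, F_s = 0, F_t = 0, G_s = 0, G_t = 0
EG - F^2 = 16;  g^inv = (1/16) * [[4, 0], [0, 4]]
first-kind symbols [ij,l] = (1/2)(d_i g_jl + d_j g_il - d_l g_ij): [ss,s] = E_s/2 = 0, [ss,t] = F_s - E_t/2 = 0, [st,s] = E_t/2 = 0, [st,t] = G_s/2 = 0, [tt,s] = F_t - G_s/2 = 0, [tt,t] = G_t/2 = 0
Gamma^s_ij = (G*[ij,s] - F*[ij,t])/(EG - F^2), Gamma^t_ij = (E*[ij,t] - F*[ij,s])/(EG - F^2)
Gamma_sss = 0, Gamma_sst = 0, Gamma_stt = 0, Gamma_tss = 0, Gamma_tst = 0, Gamma_ttt = 0
X = (0, -1/8), Y = (2, 71/16) at the point


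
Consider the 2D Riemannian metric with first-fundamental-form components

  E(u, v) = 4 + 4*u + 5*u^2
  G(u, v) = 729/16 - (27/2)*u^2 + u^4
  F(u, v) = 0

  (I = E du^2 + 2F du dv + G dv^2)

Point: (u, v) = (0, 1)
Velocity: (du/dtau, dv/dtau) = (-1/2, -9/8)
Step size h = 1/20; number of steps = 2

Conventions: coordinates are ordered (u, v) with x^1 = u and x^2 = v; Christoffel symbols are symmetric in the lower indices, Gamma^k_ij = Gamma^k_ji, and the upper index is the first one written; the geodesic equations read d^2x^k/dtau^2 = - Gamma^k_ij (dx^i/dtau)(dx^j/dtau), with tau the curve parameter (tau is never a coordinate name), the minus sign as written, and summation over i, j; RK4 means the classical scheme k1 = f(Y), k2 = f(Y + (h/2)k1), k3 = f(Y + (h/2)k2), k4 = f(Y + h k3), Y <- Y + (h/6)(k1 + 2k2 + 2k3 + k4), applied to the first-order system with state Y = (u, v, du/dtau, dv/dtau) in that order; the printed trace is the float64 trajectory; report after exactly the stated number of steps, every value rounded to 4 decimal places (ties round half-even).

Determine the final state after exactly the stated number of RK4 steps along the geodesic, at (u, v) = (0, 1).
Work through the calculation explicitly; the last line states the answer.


f(Y) = (du/dtau, dv/dtau, -Gamma^u_ij Y'^i Y'^j, -Gamma^v_ij Y'^i Y'^j) with the Gammas evaluated at the stage position; h = 0.050000; intermediate values shown to 6 dp
step 0: u = 0.0000, v = 1.0000, du/dtau = -0.5000, dv/dtau = -1.1250
step 1:
  k1: at (u, v) = (0.000000, 1.000000), (du/dtau, dv/dtau) = (-0.500000, -1.125000); Gamma_uuu = 0.500000, Gamma_uuv = 0.000000, Gamma_uvv = 0.000000, Gamma_vuu = 0.000000, Gamma_vuv = 0.000000, Gamma_vvv = 0.000000; k1 = (-0.500000, -1.125000, -0.125000, 0.000000)
  k2: at (u, v) = (-0.012500, 0.971875), (du/dtau, dv/dtau) = (-0.503125, -1.125000); Gamma_uuu = 0.490409, Gamma_uuv = 0.000000, Gamma_uvv = -0.042712, Gamma_vuu = 0.000000, Gamma_vuv = 0.003704, Gamma_vvv = 0.000000; k2 = (-0.503125, -1.125000, -0.070082, -0.004193)
  k3: at (u, v) = (-0.012578, 0.971875), (du/dtau, dv/dtau) = (-0.501752, -1.125105); Gamma_uuu = 0.490348, Gamma_uuv = 0.000000, Gamma_uvv = -0.042982, Gamma_vuu = 0.000000, Gamma_vuv = 0.003727, Gamma_vvv = 0.000000; k3 = (-0.501752, -1.125105, -0.069038, -0.004208)
  k4: at (u, v) = (-0.025088, 0.943745), (du/dtau, dv/dtau) = (-0.503452, -1.125210); Gamma_uuu = 0.480313, Gamma_uuv = 0.000000, Gamma_uvv = -0.086771, Gamma_vuu = 0.000000, Gamma_vuv = 0.007434, Gamma_vvv = 0.000000; k4 = (-0.503452, -1.125210, -0.011881, -0.008423)
  Y <- Y + (h/6)(k1 + 2k2 + 2k3 + k4): u = -0.0251, v = 0.9437, du/dtau = -0.5035, dv/dtau = -1.1252
step 2:
  k1: at (u, v) = (-0.025110, 0.943746), (du/dtau, dv/dtau) = (-0.503459, -1.125210); Gamma_uuu = 0.480294, Gamma_uuv = 0.000000, Gamma_uvv = -0.086851, Gamma_vuu = 0.000000, Gamma_vuv = 0.007441, Gamma_vvv = 0.000000; k1 = (-0.503459, -1.125210, -0.011779, -0.008430)
  k2: at (u, v) = (-0.037697, 0.915616), (du/dtau, dv/dtau) = (-0.503754, -1.125421); Gamma_uuu = 0.469753, Gamma_uuv = 0.000000, Gamma_uvv = -0.131938, Gamma_vuu = 0.000000, Gamma_vuv = 0.011172, Gamma_vvv = 0.000000; k2 = (-0.503754, -1.125421, 0.047901, -0.012667)
  k3: at (u, v) = (-0.037704, 0.915611), (du/dtau, dv/dtau) = (-0.502262, -1.125527); Gamma_uuu = 0.469747, Gamma_uuv = 0.000000, Gamma_uvv = -0.131965, Gamma_vuu = 0.000000, Gamma_vuv = 0.011174, Gamma_vvv = 0.000000; k3 = (-0.502262, -1.125527, 0.048673, -0.012633)
  k4: at (u, v) = (-0.050223, 0.887470), (du/dtau, dv/dtau) = (-0.501026, -1.125842); Gamma_uuu = 0.458818, Gamma_uuv = 0.000000, Gamma_uvv = -0.177809, Gamma_vuu = 0.000000, Gamma_vuv = 0.014886, Gamma_vvv = 0.000000; k4 = (-0.501026, -1.125842, 0.110201, -0.016794)
  Y <- Y + (h/6)(k1 + 2k2 + 2k3 + k4): u = -0.0502, v = 0.8875, du/dtau = -0.5010, dv/dtau = -1.1258

Answer: u = -0.0502, v = 0.8875, du/dtau = -0.5010, dv/dtau = -1.1258


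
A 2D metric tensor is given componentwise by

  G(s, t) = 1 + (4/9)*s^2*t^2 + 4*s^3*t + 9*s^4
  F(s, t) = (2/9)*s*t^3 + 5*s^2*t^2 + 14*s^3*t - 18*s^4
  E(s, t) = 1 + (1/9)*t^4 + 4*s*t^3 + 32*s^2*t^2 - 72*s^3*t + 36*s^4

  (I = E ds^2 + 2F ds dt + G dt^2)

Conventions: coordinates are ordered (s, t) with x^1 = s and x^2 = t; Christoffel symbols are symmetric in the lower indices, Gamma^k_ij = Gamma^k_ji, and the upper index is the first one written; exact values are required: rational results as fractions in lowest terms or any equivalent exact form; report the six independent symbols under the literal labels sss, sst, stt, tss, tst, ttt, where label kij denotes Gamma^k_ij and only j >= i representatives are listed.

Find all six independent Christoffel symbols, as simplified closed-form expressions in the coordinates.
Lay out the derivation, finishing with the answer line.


E = 1 + (1/9)*t^4 + 4*s*t^3 + 32*s^2*t^2 - 72*s^3*t + 36*s^4; F = (2/9)*s*t^3 + 5*s^2*t^2 + 14*s^3*t - 18*s^4; G = 1 + (4/9)*s^2*t^2 + 4*s^3*t + 9*s^4
Gamma^k_ij = (1/2) g^{kl} (d_i g_jl + d_j g_il - d_l g_ij), with g^inv = (1/(EG-F^2)) [[G, -F], [-F, E]]
first partials: E_s = 4*t^3 + 64*s*t^2 - 216*s^2*t + 144*s^3, E_t = (4/9)*t^3 + 12*s*t^2 + 64*s^2*t - 72*s^3, F_s = (2/9)*t^3 + 10*s*t^2 + 42*s^2*t - 72*s^3, F_t = (2/3)*s*t^2 + 10*s^2*t + 14*s^3, G_s = (8/9)*s*t^2 + 12*s^2*t + 36*s^3, G_t = (8/9)*s^2*t + 4*s^3
D = EG - F^2 = 1 + (1/9)*t^4 + 4*s*t^3 + (292/9)*s^2*t^2 - 68*s^3*t + 45*s^4
expanded: Gamma^s_ss = (G E_s - 2F F_s + F E_t)/(2D), Gamma^s_st = (G E_t - F G_s)/(2D), Gamma^s_tt = (2G F_t - G G_s - F G_t)/(2D), Gamma^t_ss = (2E F_s - E E_t - F E_s)/(2D), Gamma^t_st = (E G_s - F E_t)/(2D), Gamma^t_tt = (E G_t - 2F F_t + F G_s)/(2D); substitute and cancel common factors

Answer: Gamma_sss = (648*s^3 - 972*s^2*t + 288*s*t^2 + 18*t^3)/(405*s^4 - 612*s^3*t + 292*s^2*t^2 + 36*s*t^3 + t^4 + 9), Gamma_sst = (-324*s^3 + 288*s^2*t + 54*s*t^2 + 2*t^3)/(405*s^4 - 612*s^3*t + 292*s^2*t^2 + 36*s*t^3 + t^4 + 9), Gamma_stt = (-36*s^3 + 36*s^2*t + 2*s*t^2)/(405*s^4 - 612*s^3*t + 292*s^2*t^2 + 36*s*t^3 + t^4 + 9), Gamma_tss = (-324*s^3 + 90*s^2*t + 36*s*t^2)/(405*s^4 - 612*s^3*t + 292*s^2*t^2 + 36*s*t^3 + t^4 + 9), Gamma_tst = (162*s^3 + 54*s^2*t + 4*s*t^2)/(405*s^4 - 612*s^3*t + 292*s^2*t^2 + 36*s*t^3 + t^4 + 9), Gamma_ttt = (18*s^3 + 4*s^2*t)/(405*s^4 - 612*s^3*t + 292*s^2*t^2 + 36*s*t^3 + t^4 + 9)


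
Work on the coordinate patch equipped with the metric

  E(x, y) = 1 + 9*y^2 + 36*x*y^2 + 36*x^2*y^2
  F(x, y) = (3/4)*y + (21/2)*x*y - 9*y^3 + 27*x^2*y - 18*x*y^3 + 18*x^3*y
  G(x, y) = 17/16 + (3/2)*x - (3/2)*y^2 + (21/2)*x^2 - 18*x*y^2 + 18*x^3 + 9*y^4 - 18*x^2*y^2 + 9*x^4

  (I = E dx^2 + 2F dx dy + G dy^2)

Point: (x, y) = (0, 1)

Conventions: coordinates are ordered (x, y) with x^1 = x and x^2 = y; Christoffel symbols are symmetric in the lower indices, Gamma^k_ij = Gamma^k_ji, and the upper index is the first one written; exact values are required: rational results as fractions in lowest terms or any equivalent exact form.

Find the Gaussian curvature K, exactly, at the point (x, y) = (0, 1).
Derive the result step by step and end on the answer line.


E = 10, F = -33/4, G = 137/16, EG - F^2 = 281/16 at the point
E_x = 36, E_y = 18, F_x = -15/2, F_y = -105/4, G_x = -33/2, G_y = 33
E_yy = 18, F_xy = -87/2, G_xx = -15
Using the Brioschi determinant formula for K from the metric derivatives:
M1 = [[-E_yy/2 + F_xy - G_xx/2, E_x/2, F_x - E_y/2], [F_y - G_x/2, E, F], [G_y/2, F, G]] = [[-45, 18, -33/2], [-18, 10, -33/4], [33/2, -33/4, 137/16]]; det M1 = -3105/16
M2 = [[0, E_y/2, G_x/2], [E_y/2, E, F], [G_x/2, F, G]] = [[0, 9, -33/4], [9, 10, -33/4], [-33/4, -33/4, 137/16]]; det M2 = -2385/16
det M1 - det M2 = -45; K = -45 / (281/16)^2 = -11520/78961

Answer: K = -11520/78961


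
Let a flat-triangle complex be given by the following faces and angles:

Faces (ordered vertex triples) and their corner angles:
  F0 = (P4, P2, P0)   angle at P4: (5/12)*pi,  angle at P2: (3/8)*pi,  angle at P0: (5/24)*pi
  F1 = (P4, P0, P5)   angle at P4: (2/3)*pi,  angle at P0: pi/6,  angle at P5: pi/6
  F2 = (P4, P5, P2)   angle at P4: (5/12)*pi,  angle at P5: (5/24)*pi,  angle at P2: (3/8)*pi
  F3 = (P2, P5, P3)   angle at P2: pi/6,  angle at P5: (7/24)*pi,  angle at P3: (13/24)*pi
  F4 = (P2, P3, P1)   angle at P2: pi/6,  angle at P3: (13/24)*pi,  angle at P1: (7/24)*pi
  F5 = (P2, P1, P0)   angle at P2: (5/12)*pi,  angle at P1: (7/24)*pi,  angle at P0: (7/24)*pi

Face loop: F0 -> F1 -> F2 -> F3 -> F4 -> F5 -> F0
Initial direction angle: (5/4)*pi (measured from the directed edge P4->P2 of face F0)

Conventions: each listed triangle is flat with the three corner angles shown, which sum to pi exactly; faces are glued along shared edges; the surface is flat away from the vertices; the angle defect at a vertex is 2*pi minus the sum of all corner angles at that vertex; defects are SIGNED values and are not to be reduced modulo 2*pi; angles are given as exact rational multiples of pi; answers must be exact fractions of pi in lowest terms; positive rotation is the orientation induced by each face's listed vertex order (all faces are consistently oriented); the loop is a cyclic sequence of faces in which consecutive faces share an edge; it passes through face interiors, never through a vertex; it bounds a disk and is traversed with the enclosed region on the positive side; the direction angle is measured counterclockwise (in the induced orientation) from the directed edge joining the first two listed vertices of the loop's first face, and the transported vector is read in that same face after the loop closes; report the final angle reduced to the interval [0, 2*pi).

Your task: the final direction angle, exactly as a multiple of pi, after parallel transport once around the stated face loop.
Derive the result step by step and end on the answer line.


enclosed vertex P2: corner angles sum to (3/2)*pi, defect = 2*pi - (3/2)*pi = pi/2
enclosed vertex P4: corner angles sum to (3/2)*pi, defect = 2*pi - (3/2)*pi = pi/2
holonomy = initial angle + sum of enclosed defects (mod 2*pi), positive in the induced orientation
final angle = (5/4)*pi + pi = pi/4 (mod 2*pi)

Answer: final direction angle = pi/4


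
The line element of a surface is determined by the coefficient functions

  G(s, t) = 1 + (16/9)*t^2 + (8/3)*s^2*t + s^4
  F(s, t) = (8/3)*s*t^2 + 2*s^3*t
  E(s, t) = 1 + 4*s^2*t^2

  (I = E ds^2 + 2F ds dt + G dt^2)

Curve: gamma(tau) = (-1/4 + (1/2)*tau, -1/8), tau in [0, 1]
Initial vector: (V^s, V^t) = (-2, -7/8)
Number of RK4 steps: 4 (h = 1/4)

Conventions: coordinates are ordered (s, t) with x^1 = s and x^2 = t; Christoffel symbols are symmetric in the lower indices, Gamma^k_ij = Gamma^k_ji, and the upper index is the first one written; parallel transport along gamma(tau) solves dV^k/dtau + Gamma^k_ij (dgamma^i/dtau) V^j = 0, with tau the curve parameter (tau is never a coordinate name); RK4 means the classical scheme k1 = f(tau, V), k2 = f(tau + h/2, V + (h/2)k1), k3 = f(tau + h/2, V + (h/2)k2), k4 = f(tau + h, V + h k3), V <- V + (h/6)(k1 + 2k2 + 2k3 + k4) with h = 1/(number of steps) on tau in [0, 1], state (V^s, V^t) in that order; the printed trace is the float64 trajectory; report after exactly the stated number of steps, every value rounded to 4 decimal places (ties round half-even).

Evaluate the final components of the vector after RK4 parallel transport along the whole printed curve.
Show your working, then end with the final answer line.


gamma'(tau) = (1/2, 0); f(tau, V)^k = -Gamma^k_ij(gamma(tau)) gamma'^i(tau) V^j; h = 1/4; intermediate values shown to 6 dp
curve data and Christoffel symbols at the stage parameters:
  tau = 0.000000: gamma = (-0.250000, -0.125000), gamma' = (0.500000, 0.000000); Gamma_sss = -0.015398, Gamma_sst = -0.030796, Gamma_stt = 0.082121, Gamma_tss = 0.025663, Gamma_tst = 0.051326, Gamma_ttt = -0.136869
  tau = 0.125000: gamma = (-0.187500, -0.125000), gamma' = (0.500000, 0.000000); Gamma_sss = -0.011495, Gamma_sst = -0.017242, Gamma_stt = 0.061305, Gamma_tss = 0.032249, Gamma_tst = 0.048373, Gamma_ttt = -0.171995
  tau = 0.250000: gamma = (-0.125000, -0.125000), gamma' = (0.500000, 0.000000); Gamma_sss = -0.007631, Gamma_sst = -0.007631, Gamma_stt = 0.040698, Gamma_tss = 0.036883, Gamma_tst = 0.036883, Gamma_ttt = -0.196709
  tau = 0.375000: gamma = (-0.062500, -0.125000), gamma' = (0.500000, 0.000000); Gamma_sss = -0.003805, Gamma_sst = -0.001902, Gamma_stt = 0.020291, Gamma_tss = 0.039631, Gamma_tst = 0.019815, Gamma_ttt = -0.211363
  tau = 0.500000: gamma = (0.000000, -0.125000), gamma' = (0.500000, 0.000000); Gamma_sss = 0.000000, Gamma_sst = 0.000000, Gamma_stt = 0.000000, Gamma_tss = 0.040541, Gamma_tst = 0.000000, Gamma_ttt = -0.216216
  tau = 0.625000: gamma = (0.062500, -0.125000), gamma' = (0.500000, 0.000000); Gamma_sss = 0.003805, Gamma_sst = -0.001902, Gamma_stt = -0.020291, Gamma_tss = 0.039631, Gamma_tst = -0.019815, Gamma_ttt = -0.211363
  tau = 0.750000: gamma = (0.125000, -0.125000), gamma' = (0.500000, 0.000000); Gamma_sss = 0.007631, Gamma_sst = -0.007631, Gamma_stt = -0.040698, Gamma_tss = 0.036883, Gamma_tst = -0.036883, Gamma_ttt = -0.196709
  tau = 0.875000: gamma = (0.187500, -0.125000), gamma' = (0.500000, 0.000000); Gamma_sss = 0.011495, Gamma_sst = -0.017242, Gamma_stt = -0.061305, Gamma_tss = 0.032249, Gamma_tst = -0.048373, Gamma_ttt = -0.171995
  tau = 1.000000: gamma = (0.250000, -0.125000), gamma' = (0.500000, 0.000000); Gamma_sss = 0.015398, Gamma_sst = -0.030796, Gamma_stt = -0.082121, Gamma_tss = 0.025663, Gamma_tst = -0.051326, Gamma_ttt = -0.136869
step 0: V^s = -2.0000, V^t = -0.8750
step 1: k1 = (-0.028871, 0.048118), k2 = (-0.019007, 0.053325), k3 = (-0.018994, 0.053289), k4 = (-0.010937, 0.052861); V <- V + (h/6)(k1 + 2k2 + 2k3 + k4): V^s = -2.0048, V^t = -0.8619
step 2: k1 = (-0.010938, 0.052867), k2 = (-0.004630, 0.048227), k3 = (-0.004629, 0.048217), k4 = (0.000000, 0.040662); V <- V + (h/6)(k1 + 2k2 + 2k3 + k4): V^s = -2.0061, V^t = -0.8500
step 3: k1 = (0.000000, 0.040663), k2 = (0.003012, 0.031380), k3 = (0.003011, 0.031361), k4 = (0.004438, 0.021451); V <- V + (h/6)(k1 + 2k2 + 2k3 + k4): V^s = -2.0054, V^t = -0.8422
step 4: k1 = (0.004438, 0.021451), k2 = (0.004285, 0.012022), k3 = (0.004275, 0.011994), k4 = (0.002510, 0.004183); V <- V + (h/6)(k1 + 2k2 + 2k3 + k4): V^s = -2.0044, V^t = -0.8391

Answer: V^s = -2.0044, V^t = -0.8391


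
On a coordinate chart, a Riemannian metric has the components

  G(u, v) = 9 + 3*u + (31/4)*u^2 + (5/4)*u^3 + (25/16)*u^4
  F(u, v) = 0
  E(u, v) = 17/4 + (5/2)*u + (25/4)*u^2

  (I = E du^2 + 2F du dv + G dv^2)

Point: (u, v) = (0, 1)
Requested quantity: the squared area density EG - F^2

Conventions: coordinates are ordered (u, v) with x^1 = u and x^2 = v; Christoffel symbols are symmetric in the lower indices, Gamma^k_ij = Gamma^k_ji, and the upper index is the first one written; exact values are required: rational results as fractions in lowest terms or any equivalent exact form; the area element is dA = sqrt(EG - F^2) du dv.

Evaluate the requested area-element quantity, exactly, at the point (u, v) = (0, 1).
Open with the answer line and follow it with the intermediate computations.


Answer: EG - F^2 = 153/4

E = 17/4, F = 0, G = 9; EG - F^2 = 153/4


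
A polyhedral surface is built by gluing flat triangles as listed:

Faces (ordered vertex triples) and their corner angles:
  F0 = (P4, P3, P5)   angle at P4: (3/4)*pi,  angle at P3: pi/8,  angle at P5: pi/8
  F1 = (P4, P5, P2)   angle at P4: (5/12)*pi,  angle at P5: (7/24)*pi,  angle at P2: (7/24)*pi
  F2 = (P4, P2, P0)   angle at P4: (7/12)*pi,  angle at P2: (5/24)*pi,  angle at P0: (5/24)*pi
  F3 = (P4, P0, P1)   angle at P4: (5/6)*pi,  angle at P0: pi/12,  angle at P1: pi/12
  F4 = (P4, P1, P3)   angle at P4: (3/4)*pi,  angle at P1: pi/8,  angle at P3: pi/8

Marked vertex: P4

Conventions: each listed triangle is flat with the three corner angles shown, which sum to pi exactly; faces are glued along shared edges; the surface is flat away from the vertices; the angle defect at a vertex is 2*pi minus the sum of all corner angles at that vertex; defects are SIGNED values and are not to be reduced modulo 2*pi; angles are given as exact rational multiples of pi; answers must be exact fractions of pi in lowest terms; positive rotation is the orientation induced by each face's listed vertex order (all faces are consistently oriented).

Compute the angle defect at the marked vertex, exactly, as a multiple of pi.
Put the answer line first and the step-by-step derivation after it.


Answer: defect(P4) = (-4/3)*pi

Sum of corner angles at P4: (10/3)*pi
defect = 2*pi - (10/3)*pi


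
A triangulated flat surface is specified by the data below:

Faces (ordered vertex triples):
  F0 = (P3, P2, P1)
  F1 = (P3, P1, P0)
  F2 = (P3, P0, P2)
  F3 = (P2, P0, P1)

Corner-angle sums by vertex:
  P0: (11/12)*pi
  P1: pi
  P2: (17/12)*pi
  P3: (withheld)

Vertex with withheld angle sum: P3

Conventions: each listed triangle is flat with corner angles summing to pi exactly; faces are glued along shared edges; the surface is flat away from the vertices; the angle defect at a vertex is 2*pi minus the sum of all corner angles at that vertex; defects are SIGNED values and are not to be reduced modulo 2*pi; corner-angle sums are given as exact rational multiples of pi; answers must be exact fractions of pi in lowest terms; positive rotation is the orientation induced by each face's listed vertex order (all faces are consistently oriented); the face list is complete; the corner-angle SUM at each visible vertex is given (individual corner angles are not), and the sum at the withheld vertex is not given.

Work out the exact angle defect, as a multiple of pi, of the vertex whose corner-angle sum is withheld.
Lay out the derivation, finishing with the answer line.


V = 4, E = 6, F = 4; chi = V - E + F = 2
Gauss-Bonnet: total defect = 2*pi*chi = 4*pi; visible defects sum to (8/3)*pi

Answer: defect(P3) = (4/3)*pi


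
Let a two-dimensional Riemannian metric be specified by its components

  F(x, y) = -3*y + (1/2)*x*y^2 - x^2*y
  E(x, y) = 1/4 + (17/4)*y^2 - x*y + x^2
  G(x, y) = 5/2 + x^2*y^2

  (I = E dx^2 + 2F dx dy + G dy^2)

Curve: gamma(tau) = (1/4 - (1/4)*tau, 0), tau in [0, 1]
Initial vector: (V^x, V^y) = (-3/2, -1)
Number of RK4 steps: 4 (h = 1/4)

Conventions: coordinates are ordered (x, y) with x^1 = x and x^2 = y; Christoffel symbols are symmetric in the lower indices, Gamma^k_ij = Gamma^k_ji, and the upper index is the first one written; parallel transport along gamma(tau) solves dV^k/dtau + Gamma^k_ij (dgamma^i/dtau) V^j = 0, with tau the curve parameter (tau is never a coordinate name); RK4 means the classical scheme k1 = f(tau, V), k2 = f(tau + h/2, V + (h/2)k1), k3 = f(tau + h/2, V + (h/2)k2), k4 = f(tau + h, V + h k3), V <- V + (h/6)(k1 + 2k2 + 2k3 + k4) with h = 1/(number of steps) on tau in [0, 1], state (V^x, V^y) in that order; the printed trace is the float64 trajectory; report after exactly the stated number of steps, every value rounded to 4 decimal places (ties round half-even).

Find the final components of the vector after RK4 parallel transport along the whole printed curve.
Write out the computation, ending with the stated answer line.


gamma'(tau) = (-1/4, 0); f(tau, V)^k = -Gamma^k_ij(gamma(tau)) gamma'^i(tau) V^j; h = 1/4; intermediate values shown to 6 dp
curve data and Christoffel symbols at the stage parameters:
  tau = 0.000000: gamma = (0.250000, 0.000000), gamma' = (-0.250000, 0.000000); Gamma_xxx = 0.800000, Gamma_xxy = -0.400000, Gamma_xyy = -9.800000, Gamma_yxx = 0.050000, Gamma_yxy = 0.000000, Gamma_yyy = 0.000000
  tau = 0.125000: gamma = (0.218750, 0.000000), gamma' = (-0.250000, 0.000000); Gamma_xxx = 0.734426, Gamma_xxy = -0.367213, Gamma_xyy = -10.232787, Gamma_yxx = 0.043750, Gamma_yxy = 0.000000, Gamma_yyy = 0.000000
  tau = 0.250000: gamma = (0.187500, 0.000000), gamma' = (-0.250000, 0.000000); Gamma_xxx = 0.657534, Gamma_xxy = -0.328767, Gamma_xyy = -10.643836, Gamma_yxx = 0.037500, Gamma_yxy = 0.000000, Gamma_yyy = 0.000000
  tau = 0.375000: gamma = (0.156250, 0.000000), gamma' = (-0.250000, 0.000000); Gamma_xxx = 0.569395, Gamma_xxy = -0.284698, Gamma_xyy = -11.021352, Gamma_yxx = 0.031250, Gamma_yxy = 0.000000, Gamma_yyy = 0.000000
  tau = 0.500000: gamma = (0.125000, 0.000000), gamma' = (-0.250000, 0.000000); Gamma_xxx = 0.470588, Gamma_xxy = -0.235294, Gamma_xyy = -11.352941, Gamma_yxx = 0.025000, Gamma_yxy = 0.000000, Gamma_yyy = 0.000000
  tau = 0.625000: gamma = (0.093750, 0.000000), gamma' = (-0.250000, 0.000000); Gamma_xxx = 0.362264, Gamma_xxy = -0.181132, Gamma_xyy = -11.626415, Gamma_yxx = 0.018750, Gamma_yxy = 0.000000, Gamma_yyy = 0.000000
  tau = 0.750000: gamma = (0.062500, 0.000000), gamma' = (-0.250000, 0.000000); Gamma_xxx = 0.246154, Gamma_xxy = -0.123077, Gamma_xyy = -11.830769, Gamma_yxx = 0.012500, Gamma_yxy = 0.000000, Gamma_yyy = 0.000000
  tau = 0.875000: gamma = (0.031250, 0.000000), gamma' = (-0.250000, 0.000000); Gamma_xxx = 0.124514, Gamma_xxy = -0.062257, Gamma_xyy = -11.957198, Gamma_yxx = 0.006250, Gamma_yxy = 0.000000, Gamma_yyy = 0.000000
  tau = 1.000000: gamma = (0.000000, 0.000000), gamma' = (-0.250000, 0.000000); Gamma_xxx = 0.000000, Gamma_xxy = 0.000000, Gamma_xyy = -12.000000, Gamma_yxx = 0.000000, Gamma_yxy = 0.000000, Gamma_yyy = 0.000000
step 0: V^x = -1.5000, V^y = -1.0000
step 1: k1 = (-0.200000, -0.018750), k2 = (-0.187982, -0.016680), k3 = (-0.187729, -0.016663), k4 = (-0.171756, -0.014502); V <- V + (h/6)(k1 + 2k2 + 2k3 + k4): V^x = -1.5468, V^y = -1.0042
step 2: k1 = (-0.171734, -0.014501), k2 = (-0.151641, -0.012252), k3 = (-0.151303, -0.012232), k4 = (-0.127178, -0.009904); V <- V + (h/6)(k1 + 2k2 + 2k3 + k4): V^x = -1.5845, V^y = -1.0072
step 3: k1 = (-0.127163, -0.009903), k2 = (-0.099275, -0.007502), k3 = (-0.098973, -0.007486), k4 = (-0.067981, -0.005029); V <- V + (h/6)(k1 + 2k2 + 2k3 + k4): V^x = -1.6092, V^y = -1.0091
step 4: k1 = (-0.067976, -0.005029), k2 = (-0.034639, -0.002528), k3 = (-0.034514, -0.002521), k4 = (0.000000, 0.000000); V <- V + (h/6)(k1 + 2k2 + 2k3 + k4): V^x = -1.6177, V^y = -1.0097

Answer: V^x = -1.6177, V^y = -1.0097


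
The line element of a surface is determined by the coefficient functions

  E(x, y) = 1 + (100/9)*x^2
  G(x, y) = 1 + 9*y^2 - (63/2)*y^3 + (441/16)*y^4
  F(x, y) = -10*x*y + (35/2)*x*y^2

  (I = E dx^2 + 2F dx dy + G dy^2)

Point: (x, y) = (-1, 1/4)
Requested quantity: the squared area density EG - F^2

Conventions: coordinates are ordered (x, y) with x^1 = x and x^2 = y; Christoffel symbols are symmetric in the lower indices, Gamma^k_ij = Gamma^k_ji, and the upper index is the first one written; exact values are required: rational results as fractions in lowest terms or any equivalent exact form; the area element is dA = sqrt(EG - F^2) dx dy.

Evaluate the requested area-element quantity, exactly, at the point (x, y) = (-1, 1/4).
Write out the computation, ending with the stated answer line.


E = 109/9, F = 45/32, G = 4825/4096; EG - F^2 = 453025/36864

Answer: EG - F^2 = 453025/36864


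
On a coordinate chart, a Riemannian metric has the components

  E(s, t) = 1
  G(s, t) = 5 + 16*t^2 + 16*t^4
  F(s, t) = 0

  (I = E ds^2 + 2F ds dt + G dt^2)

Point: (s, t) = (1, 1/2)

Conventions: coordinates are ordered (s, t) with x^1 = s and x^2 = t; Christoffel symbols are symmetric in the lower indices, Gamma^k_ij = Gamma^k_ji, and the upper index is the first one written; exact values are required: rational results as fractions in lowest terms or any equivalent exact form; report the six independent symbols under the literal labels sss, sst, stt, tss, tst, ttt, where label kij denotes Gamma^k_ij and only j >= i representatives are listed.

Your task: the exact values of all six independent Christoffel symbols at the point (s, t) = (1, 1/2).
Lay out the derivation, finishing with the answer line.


E = 1, F = 0, G = 10 at the point
E_s = 0, E_t = 0, F_s = 0, F_t = 0, G_s = 0, G_t = 24
EG - F^2 = 10;  g^inv = (1/10) * [[10, 0], [0, 1]]
first-kind symbols [ij,l] = (1/2)(d_i g_jl + d_j g_il - d_l g_ij): [ss,s] = E_s/2 = 0, [ss,t] = F_s - E_t/2 = 0, [st,s] = E_t/2 = 0, [st,t] = G_s/2 = 0, [tt,s] = F_t - G_s/2 = 0, [tt,t] = G_t/2 = 12
Gamma^s_ij = (G*[ij,s] - F*[ij,t])/(EG - F^2), Gamma^t_ij = (E*[ij,t] - F*[ij,s])/(EG - F^2)

Answer: Gamma_sss = 0, Gamma_sst = 0, Gamma_stt = 0, Gamma_tss = 0, Gamma_tst = 0, Gamma_ttt = 6/5


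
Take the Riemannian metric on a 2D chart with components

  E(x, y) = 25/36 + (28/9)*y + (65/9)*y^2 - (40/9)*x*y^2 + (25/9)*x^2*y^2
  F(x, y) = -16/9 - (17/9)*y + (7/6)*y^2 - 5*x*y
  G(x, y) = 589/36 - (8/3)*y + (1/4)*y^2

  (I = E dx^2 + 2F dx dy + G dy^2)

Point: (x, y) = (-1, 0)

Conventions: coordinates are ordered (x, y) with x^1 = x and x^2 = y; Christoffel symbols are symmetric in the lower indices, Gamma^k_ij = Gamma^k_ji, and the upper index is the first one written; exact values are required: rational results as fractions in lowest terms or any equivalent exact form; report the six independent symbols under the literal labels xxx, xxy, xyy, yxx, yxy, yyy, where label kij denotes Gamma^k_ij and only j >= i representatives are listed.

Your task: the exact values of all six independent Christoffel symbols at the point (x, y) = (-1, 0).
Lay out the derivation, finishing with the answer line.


E = 25/36, F = -16/9, G = 589/36 at the point
E_x = 0, E_y = 28/9, F_x = 0, F_y = 28/9, G_x = 0, G_y = -8/3
EG - F^2 = 1181/144;  g^inv = (144/1181) * [[589/36, 16/9], [16/9, 25/36]]
first-kind symbols [ij,l] = (1/2)(d_i g_jl + d_j g_il - d_l g_ij): [xx,x] = E_x/2 = 0, [xx,y] = F_x - E_y/2 = -14/9, [xy,x] = E_y/2 = 14/9, [xy,y] = G_x/2 = 0, [yy,x] = F_y - G_x/2 = 28/9, [yy,y] = G_y/2 = -4/3
Gamma^x_ij = (G*[ij,x] - F*[ij,y])/(EG - F^2), Gamma^y_ij = (E*[ij,y] - F*[ij,x])/(EG - F^2)

Answer: Gamma_xxx = -3584/10629, Gamma_xxy = 32984/10629, Gamma_xyy = 62896/10629, Gamma_yxx = -1400/10629, Gamma_yxy = 3584/10629, Gamma_yyy = 5968/10629


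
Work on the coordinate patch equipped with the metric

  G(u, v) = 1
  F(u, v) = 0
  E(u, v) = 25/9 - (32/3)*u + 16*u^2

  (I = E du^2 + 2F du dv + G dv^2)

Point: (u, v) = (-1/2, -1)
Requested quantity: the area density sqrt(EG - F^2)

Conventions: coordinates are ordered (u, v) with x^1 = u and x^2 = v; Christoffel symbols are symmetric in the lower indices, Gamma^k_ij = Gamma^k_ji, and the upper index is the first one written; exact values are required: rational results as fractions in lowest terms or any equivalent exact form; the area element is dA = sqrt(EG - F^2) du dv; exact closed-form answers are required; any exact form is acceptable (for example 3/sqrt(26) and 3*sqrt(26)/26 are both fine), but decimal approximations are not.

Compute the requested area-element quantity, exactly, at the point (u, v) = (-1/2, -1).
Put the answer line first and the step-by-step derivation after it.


Answer: sqrt(EG - F^2) = sqrt(109)/3

E = 109/9, F = 0, G = 1; EG - F^2 = 109/9


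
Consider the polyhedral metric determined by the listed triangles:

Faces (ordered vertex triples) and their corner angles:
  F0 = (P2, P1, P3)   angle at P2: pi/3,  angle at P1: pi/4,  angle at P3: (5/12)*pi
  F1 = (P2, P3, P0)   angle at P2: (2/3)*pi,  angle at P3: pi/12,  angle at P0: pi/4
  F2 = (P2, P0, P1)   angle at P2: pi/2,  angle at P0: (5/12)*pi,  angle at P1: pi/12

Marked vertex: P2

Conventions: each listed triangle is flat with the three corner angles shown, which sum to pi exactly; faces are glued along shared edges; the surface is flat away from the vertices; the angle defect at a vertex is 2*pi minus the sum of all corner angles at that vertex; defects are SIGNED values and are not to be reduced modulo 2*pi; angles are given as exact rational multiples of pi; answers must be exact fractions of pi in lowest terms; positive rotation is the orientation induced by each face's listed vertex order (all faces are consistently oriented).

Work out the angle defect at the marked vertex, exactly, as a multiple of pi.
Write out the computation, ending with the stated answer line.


Sum of corner angles at P2: (3/2)*pi
defect = 2*pi - (3/2)*pi

Answer: defect(P2) = pi/2


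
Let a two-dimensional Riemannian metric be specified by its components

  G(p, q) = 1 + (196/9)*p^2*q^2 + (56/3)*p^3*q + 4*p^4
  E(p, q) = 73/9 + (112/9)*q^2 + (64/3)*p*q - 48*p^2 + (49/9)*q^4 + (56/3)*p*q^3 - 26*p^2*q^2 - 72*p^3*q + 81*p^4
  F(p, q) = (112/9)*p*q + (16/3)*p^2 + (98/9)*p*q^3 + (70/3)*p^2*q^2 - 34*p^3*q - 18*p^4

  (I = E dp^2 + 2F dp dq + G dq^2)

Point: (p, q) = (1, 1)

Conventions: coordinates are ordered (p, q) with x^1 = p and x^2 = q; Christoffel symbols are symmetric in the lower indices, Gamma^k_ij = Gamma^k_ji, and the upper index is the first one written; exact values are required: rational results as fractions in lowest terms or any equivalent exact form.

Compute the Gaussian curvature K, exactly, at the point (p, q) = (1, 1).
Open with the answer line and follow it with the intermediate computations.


Answer: K = -11376/167281

E = 1, F = 0, G = 409/9, EG - F^2 = 409/9 at the point
E_p = 0, E_q = 0, F_p = -280/3, F_q = 520/9, G_p = 1040/9, G_q = 560/9
E_qq = 1352/9, F_pq = 328/9, G_pp = 1832/9
The intrinsic route: Brioschi's K = (det M1 - det M2)/(EG - F^2)^2.
M1 = [[-E_qq/2 + F_pq - G_pp/2, E_p/2, F_p - E_q/2], [F_q - G_p/2, E, F], [G_q/2, F, G]] = [[-1264/9, 0, -280/3], [0, 1, 0], [280/9, 0, 409/9]]; det M1 = -281776/81
M2 = [[0, E_q/2, G_p/2], [E_q/2, E, F], [G_p/2, F, G]] = [[0, 0, 520/9], [0, 1, 0], [520/9, 0, 409/9]]; det M2 = -270400/81
det M1 - det M2 = -1264/9; K = -1264/9 / (409/9)^2 = -11376/167281


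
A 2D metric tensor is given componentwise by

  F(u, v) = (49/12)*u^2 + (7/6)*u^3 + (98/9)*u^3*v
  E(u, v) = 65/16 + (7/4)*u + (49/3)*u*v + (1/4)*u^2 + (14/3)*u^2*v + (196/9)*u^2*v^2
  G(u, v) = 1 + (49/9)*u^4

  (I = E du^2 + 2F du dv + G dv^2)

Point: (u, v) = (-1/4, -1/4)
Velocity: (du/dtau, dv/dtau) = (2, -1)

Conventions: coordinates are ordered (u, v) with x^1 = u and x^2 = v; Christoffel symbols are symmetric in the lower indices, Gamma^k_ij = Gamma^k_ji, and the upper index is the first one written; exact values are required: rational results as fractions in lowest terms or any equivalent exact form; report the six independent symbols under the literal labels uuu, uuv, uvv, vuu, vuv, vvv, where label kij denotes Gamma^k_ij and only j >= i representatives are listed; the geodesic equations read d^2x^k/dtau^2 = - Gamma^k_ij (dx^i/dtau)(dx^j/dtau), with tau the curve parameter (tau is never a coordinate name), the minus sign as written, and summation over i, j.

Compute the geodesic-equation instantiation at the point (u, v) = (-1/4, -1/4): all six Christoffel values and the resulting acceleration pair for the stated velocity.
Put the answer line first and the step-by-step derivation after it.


Answer: Gamma_uuu = -2944/10817, Gamma_uuv = -5152/10817, Gamma_uvv = 0, Gamma_vuu = -224/10817, Gamma_vuv = -392/10817, Gamma_vvv = 0; accelerations (d^2u/dtau^2, d^2v/dtau^2) = (-8832/10817, -672/10817)

E = 673/144, F = 161/576, G = 2353/2304 at the point
E_u = -23/9, E_v = -161/36, F_u = -7/3, F_v = -49/288, G_u = -49/144, G_v = 0
EG - F^2 = 10817/2304;  g^inv = (2304/10817) * [[2353/2304, -161/576], [-161/576, 673/144]]
first-kind symbols [ij,l] = (1/2)(d_i g_jl + d_j g_il - d_l g_ij): [uu,u] = E_u/2 = -23/18, [uu,v] = F_u - E_v/2 = -7/72, [uv,u] = E_v/2 = -161/72, [uv,v] = G_u/2 = -49/288, [vv,u] = F_v - G_u/2 = 0, [vv,v] = G_v/2 = 0
Gamma^u_ij = (G*[ij,u] - F*[ij,v])/(EG - F^2), Gamma^v_ij = (E*[ij,v] - F*[ij,u])/(EG - F^2)
Gamma_uuu = -2944/10817, Gamma_uuv = -5152/10817, Gamma_uvv = 0, Gamma_vuu = -224/10817, Gamma_vuv = -392/10817, Gamma_vvv = 0
d^2u/dtau^2 = -(Gamma_uuu*(2)^2 + 2*Gamma_uuv*(2)*(-1) + Gamma_uvv*(-1)^2) = -8832/10817
d^2v/dtau^2 = -(Gamma_vuu*(2)^2 + 2*Gamma_vuv*(2)*(-1) + Gamma_vvv*(-1)^2) = -672/10817


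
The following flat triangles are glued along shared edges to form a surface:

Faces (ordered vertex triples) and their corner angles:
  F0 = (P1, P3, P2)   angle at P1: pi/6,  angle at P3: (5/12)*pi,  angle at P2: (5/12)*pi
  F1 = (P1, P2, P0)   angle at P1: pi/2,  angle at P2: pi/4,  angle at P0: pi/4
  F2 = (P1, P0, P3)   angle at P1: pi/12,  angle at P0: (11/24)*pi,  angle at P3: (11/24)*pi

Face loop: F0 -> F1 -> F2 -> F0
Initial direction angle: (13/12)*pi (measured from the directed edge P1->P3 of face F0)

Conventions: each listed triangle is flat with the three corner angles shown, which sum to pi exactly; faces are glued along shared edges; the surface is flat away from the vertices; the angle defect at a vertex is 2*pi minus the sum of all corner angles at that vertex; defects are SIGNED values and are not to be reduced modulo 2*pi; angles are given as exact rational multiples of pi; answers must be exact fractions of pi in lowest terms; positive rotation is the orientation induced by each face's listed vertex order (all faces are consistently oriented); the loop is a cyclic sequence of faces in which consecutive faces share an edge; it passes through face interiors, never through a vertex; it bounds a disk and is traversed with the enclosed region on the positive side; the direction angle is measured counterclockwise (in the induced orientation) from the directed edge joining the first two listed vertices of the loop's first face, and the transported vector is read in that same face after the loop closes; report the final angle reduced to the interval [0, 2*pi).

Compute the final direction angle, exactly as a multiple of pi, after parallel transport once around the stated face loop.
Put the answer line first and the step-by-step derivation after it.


Answer: final direction angle = pi/3

enclosed vertex P1: corner angles sum to (3/4)*pi, defect = 2*pi - (3/4)*pi = (5/4)*pi
adding the enclosed defects to the starting angle (mod 2*pi, induced orientation) gives the holonomy
final angle = (13/12)*pi + (5/4)*pi = pi/3 (mod 2*pi)
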